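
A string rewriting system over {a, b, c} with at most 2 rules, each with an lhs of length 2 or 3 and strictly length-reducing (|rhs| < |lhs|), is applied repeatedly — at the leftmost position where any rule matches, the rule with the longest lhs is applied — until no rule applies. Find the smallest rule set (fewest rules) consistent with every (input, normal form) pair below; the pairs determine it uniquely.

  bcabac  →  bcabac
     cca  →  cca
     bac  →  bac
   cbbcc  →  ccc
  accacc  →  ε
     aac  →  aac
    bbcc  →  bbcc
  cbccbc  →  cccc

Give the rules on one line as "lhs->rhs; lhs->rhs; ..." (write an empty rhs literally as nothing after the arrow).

  | bcabac
  | cca
  | bac
  | cbbcc => cbcc => ccc

acc->; cb->c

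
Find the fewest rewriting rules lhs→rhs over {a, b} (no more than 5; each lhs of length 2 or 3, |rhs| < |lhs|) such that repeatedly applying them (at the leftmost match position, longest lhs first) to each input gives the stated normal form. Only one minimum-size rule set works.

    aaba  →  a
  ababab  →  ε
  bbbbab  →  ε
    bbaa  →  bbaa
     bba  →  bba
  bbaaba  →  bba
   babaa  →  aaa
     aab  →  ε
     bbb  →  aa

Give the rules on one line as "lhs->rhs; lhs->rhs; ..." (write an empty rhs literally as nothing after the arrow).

  | aaba => a
  | ababab => abab => ab => ε
  | bbbbab => aabab => ab => ε
  | bbaa

aab->; ab->; bab->a; bbb->aa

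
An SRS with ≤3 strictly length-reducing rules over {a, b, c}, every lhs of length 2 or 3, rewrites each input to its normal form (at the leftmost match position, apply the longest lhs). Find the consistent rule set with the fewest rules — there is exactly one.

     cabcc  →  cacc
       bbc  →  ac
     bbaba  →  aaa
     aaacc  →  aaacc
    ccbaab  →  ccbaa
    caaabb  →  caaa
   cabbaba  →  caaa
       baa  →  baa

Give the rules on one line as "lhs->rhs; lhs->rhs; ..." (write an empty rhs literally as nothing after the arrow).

ab->a; bb->a

  | cabcc => cacc
  | bbc => ac
  | bbaba => aaba => aaa
  | aaacc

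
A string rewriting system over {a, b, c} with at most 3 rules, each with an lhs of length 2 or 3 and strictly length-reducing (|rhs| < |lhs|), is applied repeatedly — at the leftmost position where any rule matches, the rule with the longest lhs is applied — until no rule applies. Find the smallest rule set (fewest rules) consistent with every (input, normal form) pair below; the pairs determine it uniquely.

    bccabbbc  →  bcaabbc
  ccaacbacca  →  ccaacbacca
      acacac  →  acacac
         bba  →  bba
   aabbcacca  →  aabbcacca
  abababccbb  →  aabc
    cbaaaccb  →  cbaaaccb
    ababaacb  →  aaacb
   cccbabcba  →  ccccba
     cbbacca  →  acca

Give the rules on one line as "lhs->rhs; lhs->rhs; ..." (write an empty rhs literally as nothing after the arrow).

  | bccabbbc => bcaabbc
  | ccaacbacca
  | acacac
  | bba

bab->; cab->aa; cbb->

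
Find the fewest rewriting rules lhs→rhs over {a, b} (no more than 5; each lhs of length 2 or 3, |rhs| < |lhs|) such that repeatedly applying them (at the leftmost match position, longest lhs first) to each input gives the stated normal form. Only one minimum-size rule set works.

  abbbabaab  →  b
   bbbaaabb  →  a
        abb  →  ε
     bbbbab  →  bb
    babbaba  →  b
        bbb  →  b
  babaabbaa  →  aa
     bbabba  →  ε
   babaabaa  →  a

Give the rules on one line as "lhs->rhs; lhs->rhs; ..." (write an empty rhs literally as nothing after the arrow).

  | abbbabaab => babaab => baab => ab => b
  | bbbaaabb => baaabb => aabb => a
  | abb => ε
  | bbbbab => bbab => bb

ab->b; abb->; ba->; bbb->b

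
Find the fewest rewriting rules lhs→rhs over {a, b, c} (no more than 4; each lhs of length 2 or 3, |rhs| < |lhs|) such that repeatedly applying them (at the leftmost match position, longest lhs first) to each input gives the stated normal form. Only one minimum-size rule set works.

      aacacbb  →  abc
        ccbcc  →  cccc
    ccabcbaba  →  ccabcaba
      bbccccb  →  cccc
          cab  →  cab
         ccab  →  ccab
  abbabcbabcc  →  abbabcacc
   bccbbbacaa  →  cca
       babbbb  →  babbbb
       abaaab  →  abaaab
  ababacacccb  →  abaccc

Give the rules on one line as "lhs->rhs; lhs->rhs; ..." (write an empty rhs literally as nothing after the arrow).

  | aacacbb => abcbb => abcb => abc
  | ccbcc => cccc
  | ccabcbaba => ccabcaba
  | bbccccb => bccccb => ccccb => cccc

aca->b; bcc->cc; cb->c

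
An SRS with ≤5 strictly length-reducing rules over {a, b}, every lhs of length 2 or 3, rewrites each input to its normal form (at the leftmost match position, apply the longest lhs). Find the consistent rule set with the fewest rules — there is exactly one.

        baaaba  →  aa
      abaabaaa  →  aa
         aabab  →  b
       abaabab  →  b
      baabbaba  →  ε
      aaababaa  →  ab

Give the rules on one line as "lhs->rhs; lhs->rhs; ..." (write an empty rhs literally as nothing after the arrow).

aaa->; ba->a; baa->b; bb->a

  | baaaba => baba => aba => aa
  | abaabaaa => abbaaa => aaaaa => aa
  | aabab => aaab => b
  | abaabab => abbab => aaab => b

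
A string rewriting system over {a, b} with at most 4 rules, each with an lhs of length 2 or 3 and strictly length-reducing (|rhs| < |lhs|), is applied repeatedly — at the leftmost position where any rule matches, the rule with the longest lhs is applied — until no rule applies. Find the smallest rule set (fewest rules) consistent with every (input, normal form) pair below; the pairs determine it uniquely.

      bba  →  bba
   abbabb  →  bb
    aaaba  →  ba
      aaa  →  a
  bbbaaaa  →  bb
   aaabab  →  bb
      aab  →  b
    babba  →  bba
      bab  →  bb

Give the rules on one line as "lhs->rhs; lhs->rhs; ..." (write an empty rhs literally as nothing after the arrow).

aa->; ab->b; bbb->bb

  | bba
  | abbabb => bbabb => bbbb => bbb => bb
  | aaaba => aba => ba
  | aaa => a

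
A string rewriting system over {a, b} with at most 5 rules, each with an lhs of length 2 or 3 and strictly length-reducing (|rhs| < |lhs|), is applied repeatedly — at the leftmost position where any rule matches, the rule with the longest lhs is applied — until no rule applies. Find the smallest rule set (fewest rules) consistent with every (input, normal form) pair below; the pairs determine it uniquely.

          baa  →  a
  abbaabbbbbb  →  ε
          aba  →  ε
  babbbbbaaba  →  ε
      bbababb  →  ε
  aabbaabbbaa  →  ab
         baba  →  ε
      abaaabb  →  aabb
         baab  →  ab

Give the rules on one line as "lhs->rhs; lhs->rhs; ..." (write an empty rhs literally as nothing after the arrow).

aaa->ab; aba->; ba->; bbb->

  | baa => a
  | abbaabbbbbb => ababbbbbb => bbbbbb => bbb => ε
  | aba => ε
  | babbbbbaaba => bbbbbaaba => bbaaba => baba => ba => ε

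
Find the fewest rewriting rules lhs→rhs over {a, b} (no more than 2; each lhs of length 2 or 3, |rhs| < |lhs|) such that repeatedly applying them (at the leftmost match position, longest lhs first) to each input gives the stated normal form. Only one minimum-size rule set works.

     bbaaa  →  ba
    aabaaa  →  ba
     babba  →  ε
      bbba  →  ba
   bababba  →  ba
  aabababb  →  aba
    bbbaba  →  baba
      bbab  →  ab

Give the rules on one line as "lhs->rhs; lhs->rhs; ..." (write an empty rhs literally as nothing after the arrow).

  | bbaaa => aaa => ba
  | aabaaa => bbaaa => aaa => ba
  | babba => baa => bb => ε
  | bbba => ba

aa->b; bb->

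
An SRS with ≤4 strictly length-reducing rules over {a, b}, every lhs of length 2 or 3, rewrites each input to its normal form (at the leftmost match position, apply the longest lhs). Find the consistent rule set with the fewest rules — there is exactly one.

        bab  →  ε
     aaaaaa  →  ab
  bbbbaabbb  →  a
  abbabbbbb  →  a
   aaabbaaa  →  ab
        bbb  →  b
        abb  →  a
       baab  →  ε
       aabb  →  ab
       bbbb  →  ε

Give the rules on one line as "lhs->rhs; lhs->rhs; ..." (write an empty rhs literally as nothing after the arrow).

  | bab => bb => ε
  | aaaaaa => abaaa => abaa => aba => ab
  | bbbbaabbb => bbaabbb => aabbb => abb => a
  | abbabbbbb => aabbbbb => abbbb => abb => a

aaa->ab; aab->a; ba->b; bb->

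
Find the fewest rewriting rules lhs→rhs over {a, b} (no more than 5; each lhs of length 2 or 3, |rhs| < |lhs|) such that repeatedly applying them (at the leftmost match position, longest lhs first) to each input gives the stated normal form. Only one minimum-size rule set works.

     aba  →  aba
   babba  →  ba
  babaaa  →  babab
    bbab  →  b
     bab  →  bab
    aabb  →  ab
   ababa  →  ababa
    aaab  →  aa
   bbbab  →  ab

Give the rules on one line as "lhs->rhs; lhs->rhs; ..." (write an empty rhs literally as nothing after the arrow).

  | aba
  | babba => ba
  | babaaa => babab
  | bbab => b

aaa->ab; bb->a; bba->; bbb->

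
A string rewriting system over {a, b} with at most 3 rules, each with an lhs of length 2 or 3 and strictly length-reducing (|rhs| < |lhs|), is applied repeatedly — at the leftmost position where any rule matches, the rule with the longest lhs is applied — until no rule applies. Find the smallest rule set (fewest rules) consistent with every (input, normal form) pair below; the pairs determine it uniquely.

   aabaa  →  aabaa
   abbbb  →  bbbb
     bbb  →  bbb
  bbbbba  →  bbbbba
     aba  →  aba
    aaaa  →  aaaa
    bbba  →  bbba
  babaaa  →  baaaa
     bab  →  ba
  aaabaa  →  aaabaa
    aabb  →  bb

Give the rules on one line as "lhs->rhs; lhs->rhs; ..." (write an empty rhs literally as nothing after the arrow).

  | aabaa
  | abbbb => bbbb
  | bbb
  | bbbbba

abb->bb; bab->ba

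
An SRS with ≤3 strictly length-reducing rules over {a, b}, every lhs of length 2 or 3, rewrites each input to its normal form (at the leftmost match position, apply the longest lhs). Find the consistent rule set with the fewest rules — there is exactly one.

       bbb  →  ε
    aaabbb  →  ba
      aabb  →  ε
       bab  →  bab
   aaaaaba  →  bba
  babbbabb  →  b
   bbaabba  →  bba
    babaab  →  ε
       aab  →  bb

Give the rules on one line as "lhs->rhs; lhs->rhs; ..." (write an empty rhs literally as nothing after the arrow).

  | bbb => ε
  | aaabbb => babbb => ba
  | aabb => bbb => ε
  | bab

aa->b; aba->a; bbb->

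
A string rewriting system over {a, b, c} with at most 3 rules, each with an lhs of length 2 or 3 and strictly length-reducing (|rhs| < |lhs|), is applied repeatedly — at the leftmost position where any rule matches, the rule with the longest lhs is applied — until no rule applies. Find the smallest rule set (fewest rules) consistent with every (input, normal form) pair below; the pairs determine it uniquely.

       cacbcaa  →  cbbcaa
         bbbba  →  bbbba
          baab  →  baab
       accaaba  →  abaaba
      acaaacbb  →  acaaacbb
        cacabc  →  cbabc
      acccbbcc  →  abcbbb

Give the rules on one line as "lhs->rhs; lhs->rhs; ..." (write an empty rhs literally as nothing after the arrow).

  | cacbcaa => cbbcaa
  | bbbba
  | baab
  | accaaba => abaaba

cac->cb; cc->b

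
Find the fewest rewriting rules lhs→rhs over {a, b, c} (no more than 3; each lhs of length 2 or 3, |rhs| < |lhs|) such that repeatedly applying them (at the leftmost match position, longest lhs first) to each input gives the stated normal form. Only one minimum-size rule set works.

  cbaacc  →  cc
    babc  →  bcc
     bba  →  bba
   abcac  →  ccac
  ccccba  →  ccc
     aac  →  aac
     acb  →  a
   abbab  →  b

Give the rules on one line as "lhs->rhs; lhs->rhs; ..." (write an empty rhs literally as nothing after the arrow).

  | cbaacc => cbacc => cbcc => cc
  | babc => bcc
  | bba
  | abcac => ccac

ab->c; cb->; cba->cb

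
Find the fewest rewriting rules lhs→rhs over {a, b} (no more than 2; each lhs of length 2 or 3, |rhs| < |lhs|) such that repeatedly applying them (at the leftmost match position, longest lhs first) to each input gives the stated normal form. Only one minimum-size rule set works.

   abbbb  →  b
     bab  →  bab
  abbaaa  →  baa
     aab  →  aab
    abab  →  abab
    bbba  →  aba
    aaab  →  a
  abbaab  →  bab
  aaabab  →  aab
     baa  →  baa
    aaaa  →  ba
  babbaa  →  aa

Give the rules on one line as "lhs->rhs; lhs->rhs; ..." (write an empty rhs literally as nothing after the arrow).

aaa->b; bb->a

  | abbbb => aabb => aaa => b
  | bab
  | abbaaa => aaaaa => baa
  | aab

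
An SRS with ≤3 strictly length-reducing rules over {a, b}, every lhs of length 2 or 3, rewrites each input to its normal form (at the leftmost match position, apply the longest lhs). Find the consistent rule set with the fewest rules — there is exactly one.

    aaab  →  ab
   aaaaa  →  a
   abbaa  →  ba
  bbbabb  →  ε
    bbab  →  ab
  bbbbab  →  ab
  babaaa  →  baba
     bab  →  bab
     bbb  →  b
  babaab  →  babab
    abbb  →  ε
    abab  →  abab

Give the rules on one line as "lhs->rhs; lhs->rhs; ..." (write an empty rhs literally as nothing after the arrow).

aa->a; abb->b; bb->

  | aaab => aab => ab
  | aaaaa => aaaa => aaa => aa => a
  | abbaa => baa => ba
  | bbbabb => babb => bb => ε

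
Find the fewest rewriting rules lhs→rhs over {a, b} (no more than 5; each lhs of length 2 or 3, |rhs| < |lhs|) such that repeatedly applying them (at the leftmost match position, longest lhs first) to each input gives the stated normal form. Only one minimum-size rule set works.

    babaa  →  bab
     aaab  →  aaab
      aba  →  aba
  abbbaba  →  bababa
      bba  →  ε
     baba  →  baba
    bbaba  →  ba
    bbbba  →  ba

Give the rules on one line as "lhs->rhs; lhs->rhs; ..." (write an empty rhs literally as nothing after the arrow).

  | babaa => bab
  | aaab
  | aba
  | abbbaba => bababa

abb->ba; baa->b; bba->; bbb->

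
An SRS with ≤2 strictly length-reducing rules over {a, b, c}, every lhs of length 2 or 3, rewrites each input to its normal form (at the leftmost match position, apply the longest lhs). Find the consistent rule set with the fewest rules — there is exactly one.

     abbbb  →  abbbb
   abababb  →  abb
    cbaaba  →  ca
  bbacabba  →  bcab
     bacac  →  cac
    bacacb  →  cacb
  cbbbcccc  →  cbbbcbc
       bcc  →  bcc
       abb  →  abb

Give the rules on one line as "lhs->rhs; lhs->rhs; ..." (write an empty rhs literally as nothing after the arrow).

  | abbbb
  | abababb => ababb => abb
  | cbaaba => caba => ca
  | bbacabba => bcabba => bcab

ba->; ccc->cb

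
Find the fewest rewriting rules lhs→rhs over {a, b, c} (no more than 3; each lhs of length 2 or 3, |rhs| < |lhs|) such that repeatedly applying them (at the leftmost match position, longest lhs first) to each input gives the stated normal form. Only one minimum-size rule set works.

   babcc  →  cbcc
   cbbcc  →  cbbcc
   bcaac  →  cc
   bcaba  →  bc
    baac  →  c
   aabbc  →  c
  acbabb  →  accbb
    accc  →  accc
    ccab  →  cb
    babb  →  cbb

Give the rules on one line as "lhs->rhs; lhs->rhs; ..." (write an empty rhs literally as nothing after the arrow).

ab->; ba->c; ca->

  | babcc => cbcc
  | cbbcc
  | bcaac => bac => cc
  | bcaba => bba => bc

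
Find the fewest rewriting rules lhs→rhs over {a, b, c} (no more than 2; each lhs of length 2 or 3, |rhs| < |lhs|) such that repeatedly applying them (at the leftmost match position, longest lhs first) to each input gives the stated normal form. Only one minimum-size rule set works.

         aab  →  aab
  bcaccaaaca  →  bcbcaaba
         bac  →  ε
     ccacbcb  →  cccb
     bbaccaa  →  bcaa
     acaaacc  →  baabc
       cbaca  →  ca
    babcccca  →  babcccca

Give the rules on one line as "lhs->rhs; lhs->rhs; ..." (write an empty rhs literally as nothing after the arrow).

ac->b; bb->

  | aab
  | bcaccaaaca => bcbcaaaca => bcbcaaba
  | bac => bb => ε
  | ccacbcb => ccbbcb => cccb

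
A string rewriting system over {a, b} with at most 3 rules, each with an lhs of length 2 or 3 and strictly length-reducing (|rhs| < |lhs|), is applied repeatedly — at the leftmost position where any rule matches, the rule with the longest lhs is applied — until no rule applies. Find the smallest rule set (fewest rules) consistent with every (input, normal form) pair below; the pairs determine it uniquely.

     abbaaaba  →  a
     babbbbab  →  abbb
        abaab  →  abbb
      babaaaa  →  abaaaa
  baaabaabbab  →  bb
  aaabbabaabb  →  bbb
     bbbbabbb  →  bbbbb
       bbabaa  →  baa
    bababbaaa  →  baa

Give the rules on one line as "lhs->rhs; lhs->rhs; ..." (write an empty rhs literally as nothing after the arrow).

aab->bb; bab->ab; bba->

  | abbaaaba => aaaba => abba => a
  | babbbbab => abbbbab => abbb
  | abaab => abbb
  | babaaaa => abaaaa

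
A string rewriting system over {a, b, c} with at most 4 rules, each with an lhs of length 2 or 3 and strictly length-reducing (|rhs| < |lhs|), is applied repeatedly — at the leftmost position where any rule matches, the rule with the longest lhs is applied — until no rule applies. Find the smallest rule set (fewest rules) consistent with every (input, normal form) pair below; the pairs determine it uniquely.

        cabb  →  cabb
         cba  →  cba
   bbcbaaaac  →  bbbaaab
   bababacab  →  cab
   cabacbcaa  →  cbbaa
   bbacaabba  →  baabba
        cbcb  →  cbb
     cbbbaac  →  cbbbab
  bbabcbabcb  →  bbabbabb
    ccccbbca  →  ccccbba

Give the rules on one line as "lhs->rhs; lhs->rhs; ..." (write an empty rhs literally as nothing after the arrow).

  | cabb
  | cba
  | bbcbaaaac => bbbaaaac => bbbaaab
  | bababacab => babacab => bacab => cab

ac->b; bac->c; bc->b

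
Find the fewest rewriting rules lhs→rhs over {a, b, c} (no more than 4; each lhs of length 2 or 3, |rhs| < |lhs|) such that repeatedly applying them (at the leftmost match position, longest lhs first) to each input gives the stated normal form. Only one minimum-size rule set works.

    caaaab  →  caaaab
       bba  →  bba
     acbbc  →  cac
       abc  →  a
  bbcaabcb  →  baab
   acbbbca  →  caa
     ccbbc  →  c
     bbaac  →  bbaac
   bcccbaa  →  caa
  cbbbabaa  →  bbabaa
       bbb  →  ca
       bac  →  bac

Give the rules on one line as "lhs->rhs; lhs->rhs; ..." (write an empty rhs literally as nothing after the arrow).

acb->bb; bbb->ca; bc->; cb->

  | caaaab
  | bba
  | acbbc => bbbc => cac
  | abc => a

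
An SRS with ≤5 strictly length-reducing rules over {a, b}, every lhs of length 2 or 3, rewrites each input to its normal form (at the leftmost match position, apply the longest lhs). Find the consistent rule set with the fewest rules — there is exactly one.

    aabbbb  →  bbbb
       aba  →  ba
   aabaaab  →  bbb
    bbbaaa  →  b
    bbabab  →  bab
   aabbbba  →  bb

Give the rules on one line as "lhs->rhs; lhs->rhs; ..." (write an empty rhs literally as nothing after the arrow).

aa->; aaa->b; aba->ba; bba->

  | aabbbb => bbbb
  | aba => ba
  | aabaaab => baaab => bbb
  | bbbaaa => baa => b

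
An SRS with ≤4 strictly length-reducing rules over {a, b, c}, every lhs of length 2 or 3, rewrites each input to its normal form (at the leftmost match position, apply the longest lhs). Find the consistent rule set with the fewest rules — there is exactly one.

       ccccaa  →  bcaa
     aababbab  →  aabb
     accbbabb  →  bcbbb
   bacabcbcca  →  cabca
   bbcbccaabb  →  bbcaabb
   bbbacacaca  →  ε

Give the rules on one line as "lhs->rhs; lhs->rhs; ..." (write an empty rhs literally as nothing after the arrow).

ac->b; ba->; cc->a

  | ccccaa => accaa => bcaa
  | aababbab => aabbab => aabb
  | accbbabb => bcbbabb => bcbbb
  | bacabcbcca => cabcbcca => cabcbaa => cabca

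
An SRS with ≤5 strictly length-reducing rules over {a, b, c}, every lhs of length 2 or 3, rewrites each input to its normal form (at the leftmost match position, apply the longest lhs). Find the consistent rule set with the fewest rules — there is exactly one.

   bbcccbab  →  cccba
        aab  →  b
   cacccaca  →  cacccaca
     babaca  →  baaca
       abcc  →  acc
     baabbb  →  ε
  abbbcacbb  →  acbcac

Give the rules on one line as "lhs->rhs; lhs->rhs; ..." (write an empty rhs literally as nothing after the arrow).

  | bbcccbab => cccbab => cccba
  | aab => b
  | cacccaca
  | babaca => baaca

aab->b; ab->a; abb->ac; bb->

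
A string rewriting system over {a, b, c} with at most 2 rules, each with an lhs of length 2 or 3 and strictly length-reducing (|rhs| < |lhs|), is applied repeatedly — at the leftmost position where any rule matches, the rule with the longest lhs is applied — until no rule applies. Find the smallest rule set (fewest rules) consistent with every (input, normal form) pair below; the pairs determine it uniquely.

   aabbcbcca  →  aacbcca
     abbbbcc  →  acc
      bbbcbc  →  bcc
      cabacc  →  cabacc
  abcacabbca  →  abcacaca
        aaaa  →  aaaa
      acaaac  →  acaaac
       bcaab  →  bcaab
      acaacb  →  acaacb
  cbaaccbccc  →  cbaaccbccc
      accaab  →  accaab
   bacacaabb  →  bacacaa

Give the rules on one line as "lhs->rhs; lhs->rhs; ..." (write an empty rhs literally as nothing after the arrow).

bb->; bcb->bc

  | aabbcbcca => aacbcca
  | abbbbcc => abbcc => acc
  | bbbcbc => bcbc => bcc
  | cabacc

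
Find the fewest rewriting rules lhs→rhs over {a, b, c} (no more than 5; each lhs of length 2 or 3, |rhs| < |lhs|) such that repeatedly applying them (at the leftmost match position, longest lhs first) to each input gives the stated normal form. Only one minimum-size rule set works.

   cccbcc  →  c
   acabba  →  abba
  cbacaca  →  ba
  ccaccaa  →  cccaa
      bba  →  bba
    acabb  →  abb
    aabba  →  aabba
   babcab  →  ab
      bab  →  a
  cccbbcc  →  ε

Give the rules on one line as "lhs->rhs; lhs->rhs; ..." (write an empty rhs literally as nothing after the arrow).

  | cccbcc => ccbcc => cbcc => bcc => c
  | acabba => abba
  | cbacaca => bacaca => baca => ba
  | ccaccaa => cccaa

ac->; bab->a; bc->; cb->b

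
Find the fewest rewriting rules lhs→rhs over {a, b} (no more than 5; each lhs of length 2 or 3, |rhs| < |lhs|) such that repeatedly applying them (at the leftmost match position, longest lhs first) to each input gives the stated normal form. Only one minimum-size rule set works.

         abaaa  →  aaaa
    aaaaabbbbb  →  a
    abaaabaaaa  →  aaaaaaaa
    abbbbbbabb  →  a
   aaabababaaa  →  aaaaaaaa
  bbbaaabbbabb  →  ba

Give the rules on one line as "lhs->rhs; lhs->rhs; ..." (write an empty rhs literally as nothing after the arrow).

ab->a; abb->b; bb->a; bbb->b

  | abaaa => aaaa
  | aaaaabbbbb => aaaabbbb => aaabbb => aabb => ab => a
  | abaaabaaaa => aaaabaaaa => aaaaaaaa
  | abbbbbbabb => bbbbbabb => bbbabb => babb => bb => a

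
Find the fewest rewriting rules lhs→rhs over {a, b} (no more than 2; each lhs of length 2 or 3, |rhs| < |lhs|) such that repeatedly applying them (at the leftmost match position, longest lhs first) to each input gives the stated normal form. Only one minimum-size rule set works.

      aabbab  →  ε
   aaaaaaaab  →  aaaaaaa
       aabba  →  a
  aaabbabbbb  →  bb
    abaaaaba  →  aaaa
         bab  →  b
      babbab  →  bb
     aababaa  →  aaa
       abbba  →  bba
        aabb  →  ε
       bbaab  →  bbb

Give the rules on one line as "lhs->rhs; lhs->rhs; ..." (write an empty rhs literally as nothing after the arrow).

  | aabbab => abab => ab => ε
  | aaaaaaaab => aaaaaaa
  | aabba => aba => a
  | aaabbabbbb => aababbbb => aabbbb => abbb => bb

ab->; baa->b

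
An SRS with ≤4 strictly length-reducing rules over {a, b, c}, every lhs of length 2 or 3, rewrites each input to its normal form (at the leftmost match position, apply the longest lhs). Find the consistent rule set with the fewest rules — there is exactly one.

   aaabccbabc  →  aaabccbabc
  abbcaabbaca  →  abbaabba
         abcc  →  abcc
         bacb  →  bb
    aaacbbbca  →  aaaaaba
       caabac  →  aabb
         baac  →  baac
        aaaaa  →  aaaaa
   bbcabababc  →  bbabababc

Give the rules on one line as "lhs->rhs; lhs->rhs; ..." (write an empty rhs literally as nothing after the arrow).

  | aaabccbabc
  | abbcaabbaca => abbaabbaca => abbaabbba => abbaabba
  | abcc
  | bacb => bbb => bb

bac->bb; bbb->bb; ca->a; cbb->aa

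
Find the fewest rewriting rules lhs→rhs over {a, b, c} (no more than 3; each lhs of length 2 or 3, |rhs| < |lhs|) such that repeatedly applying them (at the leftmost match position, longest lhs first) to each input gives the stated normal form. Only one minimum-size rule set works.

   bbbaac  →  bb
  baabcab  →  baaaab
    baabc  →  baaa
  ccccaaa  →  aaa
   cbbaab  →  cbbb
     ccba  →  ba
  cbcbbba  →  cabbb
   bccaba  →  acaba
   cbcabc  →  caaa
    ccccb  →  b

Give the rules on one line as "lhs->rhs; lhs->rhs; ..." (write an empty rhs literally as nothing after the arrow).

  | bbbaac => bbbac => bbbc => bba => bb
  | baabcab => baaaab
  | baabc => baaa
  | ccccaaa => ccaaa => aaa

bba->bb; bc->a; cc->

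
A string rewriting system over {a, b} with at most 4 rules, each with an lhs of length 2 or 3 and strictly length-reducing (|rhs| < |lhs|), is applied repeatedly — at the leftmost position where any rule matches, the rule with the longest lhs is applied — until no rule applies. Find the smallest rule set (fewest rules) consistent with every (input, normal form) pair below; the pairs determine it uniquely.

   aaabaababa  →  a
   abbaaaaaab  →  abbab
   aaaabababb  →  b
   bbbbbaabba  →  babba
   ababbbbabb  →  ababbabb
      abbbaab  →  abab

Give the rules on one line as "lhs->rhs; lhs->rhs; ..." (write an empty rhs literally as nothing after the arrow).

  | aaabaababa => aaababa => aaba => a
  | abbaaaaaab => abbaaaaab => abbaaaab => abbaaab => abbaab => abbab
  | aaaabababb => aaababb => aabb => b
  | bbbbbaabba => bbbaabba => baabba => babba

aab->; baa->ba; bbb->b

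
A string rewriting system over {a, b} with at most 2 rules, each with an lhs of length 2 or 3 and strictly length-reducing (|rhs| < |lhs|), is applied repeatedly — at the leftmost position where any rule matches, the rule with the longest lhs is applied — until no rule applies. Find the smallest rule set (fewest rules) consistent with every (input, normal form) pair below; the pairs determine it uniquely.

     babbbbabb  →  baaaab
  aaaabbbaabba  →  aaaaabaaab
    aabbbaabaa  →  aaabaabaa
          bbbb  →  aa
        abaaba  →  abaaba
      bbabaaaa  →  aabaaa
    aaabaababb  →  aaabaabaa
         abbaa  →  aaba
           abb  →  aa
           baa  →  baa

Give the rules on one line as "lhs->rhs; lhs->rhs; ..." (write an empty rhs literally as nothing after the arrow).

  | babbbbabb => baabbabb => baaabbb => baaaab
  | aaaabbbaabba => aaaaabaabba => aaaaabaaab
  | aabbbaabaa => aaabaabaa
  | bbbb => abb => aa

bb->a; bba->ab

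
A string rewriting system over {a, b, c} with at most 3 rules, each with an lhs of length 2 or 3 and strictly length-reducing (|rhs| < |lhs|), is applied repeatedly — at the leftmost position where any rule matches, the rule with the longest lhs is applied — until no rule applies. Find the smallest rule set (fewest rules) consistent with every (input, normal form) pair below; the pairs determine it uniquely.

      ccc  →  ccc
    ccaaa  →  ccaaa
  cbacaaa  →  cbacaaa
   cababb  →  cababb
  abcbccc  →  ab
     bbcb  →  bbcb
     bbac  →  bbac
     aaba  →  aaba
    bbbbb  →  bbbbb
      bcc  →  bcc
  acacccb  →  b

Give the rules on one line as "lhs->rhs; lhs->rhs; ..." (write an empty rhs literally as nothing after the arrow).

  | ccc
  | ccaaa
  | cbacaaa
  | cababb

acc->; cbc->a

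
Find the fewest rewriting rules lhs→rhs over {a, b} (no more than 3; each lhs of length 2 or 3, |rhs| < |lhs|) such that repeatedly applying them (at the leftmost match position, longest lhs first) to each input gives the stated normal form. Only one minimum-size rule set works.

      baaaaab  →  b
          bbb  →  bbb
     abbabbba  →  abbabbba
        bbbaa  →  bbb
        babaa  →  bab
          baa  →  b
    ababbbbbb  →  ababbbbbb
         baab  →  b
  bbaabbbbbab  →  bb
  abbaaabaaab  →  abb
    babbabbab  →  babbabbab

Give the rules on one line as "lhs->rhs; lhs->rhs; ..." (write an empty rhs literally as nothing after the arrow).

  | baaaaab => baaaab => baaab => baab => baa => b
  | bbb
  | abbabbba
  | bbbaa => bbb

aa->; aaa->aa; aab->aa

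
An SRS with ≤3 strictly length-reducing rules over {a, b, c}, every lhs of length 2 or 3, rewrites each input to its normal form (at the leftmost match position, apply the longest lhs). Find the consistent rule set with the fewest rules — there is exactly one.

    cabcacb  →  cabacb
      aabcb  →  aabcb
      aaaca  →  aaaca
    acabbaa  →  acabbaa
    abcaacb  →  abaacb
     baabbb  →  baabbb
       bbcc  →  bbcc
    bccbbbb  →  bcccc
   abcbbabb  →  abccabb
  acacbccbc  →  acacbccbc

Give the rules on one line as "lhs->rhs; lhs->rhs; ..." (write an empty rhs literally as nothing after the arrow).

bca->ba; cbb->cc

  | cabcacb => cabacb
  | aabcb
  | aaaca
  | acabbaa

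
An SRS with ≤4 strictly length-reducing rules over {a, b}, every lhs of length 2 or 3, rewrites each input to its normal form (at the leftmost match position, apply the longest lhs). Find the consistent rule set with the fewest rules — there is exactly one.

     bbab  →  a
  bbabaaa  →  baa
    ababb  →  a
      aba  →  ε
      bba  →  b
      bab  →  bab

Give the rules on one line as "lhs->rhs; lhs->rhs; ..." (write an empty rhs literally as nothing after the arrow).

aba->; bb->a; bba->b

  | bbab => bb => a
  | bbabaaa => bbaaa => baa
  | ababb => bb => a
  | aba => ε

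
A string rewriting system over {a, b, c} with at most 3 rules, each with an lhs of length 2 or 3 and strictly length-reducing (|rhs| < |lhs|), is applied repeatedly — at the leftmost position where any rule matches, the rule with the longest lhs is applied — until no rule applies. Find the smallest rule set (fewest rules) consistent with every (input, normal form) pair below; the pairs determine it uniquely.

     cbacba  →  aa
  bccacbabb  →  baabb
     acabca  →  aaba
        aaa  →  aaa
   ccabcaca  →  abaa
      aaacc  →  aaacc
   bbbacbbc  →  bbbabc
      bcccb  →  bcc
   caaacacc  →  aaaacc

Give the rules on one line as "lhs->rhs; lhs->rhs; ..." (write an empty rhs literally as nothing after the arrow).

ca->a; cb->

  | cbacba => acba => aa
  | bccacbabb => bcacbabb => bacbabb => baabb
  | acabca => aabca => aaba
  | aaa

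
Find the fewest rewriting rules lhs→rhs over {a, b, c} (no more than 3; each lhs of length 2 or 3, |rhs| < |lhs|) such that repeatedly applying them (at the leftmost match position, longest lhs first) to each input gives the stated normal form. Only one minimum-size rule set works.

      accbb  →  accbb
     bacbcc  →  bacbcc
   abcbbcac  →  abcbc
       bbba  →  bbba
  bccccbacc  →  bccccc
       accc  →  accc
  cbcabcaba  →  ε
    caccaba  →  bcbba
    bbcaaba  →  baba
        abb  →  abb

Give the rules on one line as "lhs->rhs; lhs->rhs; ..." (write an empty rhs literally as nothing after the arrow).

  | accbb
  | bacbcc
  | abcbbcac => abcbc
  | bbba

bca->; ca->b; cba->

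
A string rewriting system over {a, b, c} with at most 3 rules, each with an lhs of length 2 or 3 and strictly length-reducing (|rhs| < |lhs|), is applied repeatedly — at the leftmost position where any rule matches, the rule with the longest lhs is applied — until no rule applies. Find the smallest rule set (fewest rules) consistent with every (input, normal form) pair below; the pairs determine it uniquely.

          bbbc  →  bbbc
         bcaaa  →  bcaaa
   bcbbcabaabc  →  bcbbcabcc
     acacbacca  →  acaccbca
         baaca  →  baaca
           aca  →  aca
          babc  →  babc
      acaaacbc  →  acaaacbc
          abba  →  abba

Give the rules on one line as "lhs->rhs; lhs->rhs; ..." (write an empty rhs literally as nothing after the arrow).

aab->c; bac->cb

  | bbbc
  | bcaaa
  | bcbbcabaabc => bcbbcabcc
  | acacbacca => acaccbca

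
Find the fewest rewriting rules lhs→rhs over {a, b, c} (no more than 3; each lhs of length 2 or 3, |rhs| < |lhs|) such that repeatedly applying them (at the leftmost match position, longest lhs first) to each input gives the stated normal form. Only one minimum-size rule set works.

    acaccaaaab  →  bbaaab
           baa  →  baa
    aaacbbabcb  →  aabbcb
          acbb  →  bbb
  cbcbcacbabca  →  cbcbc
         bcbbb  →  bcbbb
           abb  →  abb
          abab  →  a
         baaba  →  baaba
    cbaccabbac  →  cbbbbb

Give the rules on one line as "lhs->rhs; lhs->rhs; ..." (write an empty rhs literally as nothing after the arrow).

  | acaccaaaab => baccaaaab => bbcaaaab => bbaaab
  | baa
  | aaacbbabcb => aabbbabcb => aabbcb
  | acbb => bbb

ac->b; bab->; ca->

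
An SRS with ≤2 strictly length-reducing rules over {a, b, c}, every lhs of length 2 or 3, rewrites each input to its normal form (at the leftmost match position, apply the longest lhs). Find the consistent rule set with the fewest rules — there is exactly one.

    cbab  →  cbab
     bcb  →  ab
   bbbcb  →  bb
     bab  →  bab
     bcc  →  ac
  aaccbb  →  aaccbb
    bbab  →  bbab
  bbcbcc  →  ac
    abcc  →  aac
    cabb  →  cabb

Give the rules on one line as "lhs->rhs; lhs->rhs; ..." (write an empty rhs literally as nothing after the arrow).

  | cbab
  | bcb => ab
  | bbbcb => bb
  | bab

bbc->; bc->a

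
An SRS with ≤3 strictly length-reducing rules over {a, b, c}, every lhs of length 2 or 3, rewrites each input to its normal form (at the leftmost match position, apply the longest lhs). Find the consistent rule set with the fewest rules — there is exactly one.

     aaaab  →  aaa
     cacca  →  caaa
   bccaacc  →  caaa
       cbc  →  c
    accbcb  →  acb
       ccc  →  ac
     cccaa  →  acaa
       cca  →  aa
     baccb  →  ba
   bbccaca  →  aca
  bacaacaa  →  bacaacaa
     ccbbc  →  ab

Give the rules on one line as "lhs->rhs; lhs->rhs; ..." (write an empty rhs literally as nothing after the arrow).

  | aaaab => aaa
  | cacca => caaa
  | bccaacc => caacc => caaa
  | cbc => c

aab->a; bc->; cc->a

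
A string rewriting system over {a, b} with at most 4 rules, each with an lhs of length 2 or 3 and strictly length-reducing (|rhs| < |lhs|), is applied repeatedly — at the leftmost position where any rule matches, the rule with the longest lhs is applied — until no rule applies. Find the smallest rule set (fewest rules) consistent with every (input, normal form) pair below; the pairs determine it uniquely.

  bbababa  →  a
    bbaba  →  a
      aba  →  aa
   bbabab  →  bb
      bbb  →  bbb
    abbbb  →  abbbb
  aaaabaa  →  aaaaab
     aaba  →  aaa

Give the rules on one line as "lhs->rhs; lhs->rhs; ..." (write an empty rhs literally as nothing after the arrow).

  | bbababa => bbaba => bba => ba => a
  | bbaba => bba => ba => a
  | aba => aa
  | bbabab => bbab => bb

ba->a; baa->ab; bab->b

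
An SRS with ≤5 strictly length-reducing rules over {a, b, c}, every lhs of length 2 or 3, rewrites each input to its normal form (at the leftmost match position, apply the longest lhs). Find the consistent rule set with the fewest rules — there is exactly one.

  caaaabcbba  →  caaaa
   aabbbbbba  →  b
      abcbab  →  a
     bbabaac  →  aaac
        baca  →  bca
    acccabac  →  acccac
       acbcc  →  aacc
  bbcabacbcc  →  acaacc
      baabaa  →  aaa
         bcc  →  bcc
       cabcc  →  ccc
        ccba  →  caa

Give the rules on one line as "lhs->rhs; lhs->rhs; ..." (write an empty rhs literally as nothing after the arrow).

ab->; ba->b; bb->a; cb->a

  | caaaabcbba => caaacbba => caaaaba => caaaa
  | aabbbbbba => abbbbba => bbbba => abba => ba => b
  | abcbab => cbab => aab => a
  | bbabaac => aabaac => aaac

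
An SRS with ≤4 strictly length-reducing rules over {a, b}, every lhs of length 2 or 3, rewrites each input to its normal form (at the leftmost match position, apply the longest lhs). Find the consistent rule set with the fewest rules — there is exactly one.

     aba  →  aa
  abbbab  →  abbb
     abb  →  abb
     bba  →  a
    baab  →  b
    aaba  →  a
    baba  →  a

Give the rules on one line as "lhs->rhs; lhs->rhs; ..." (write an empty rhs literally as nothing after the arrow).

  | aba => aa
  | abbbab => abbb
  | abb
  | bba => ba => a

aab->b; ba->a; bab->b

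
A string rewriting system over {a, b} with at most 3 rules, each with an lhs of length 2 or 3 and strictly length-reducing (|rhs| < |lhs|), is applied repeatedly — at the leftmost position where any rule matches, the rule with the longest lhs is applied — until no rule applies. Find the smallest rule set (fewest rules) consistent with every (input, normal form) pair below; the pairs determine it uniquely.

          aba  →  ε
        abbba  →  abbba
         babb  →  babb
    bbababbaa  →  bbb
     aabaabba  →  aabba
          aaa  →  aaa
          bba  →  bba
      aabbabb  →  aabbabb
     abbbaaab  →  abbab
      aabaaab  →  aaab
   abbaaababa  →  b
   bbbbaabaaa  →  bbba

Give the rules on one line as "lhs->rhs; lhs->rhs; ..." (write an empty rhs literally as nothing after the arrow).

aba->; baa->

  | aba => ε
  | abbba
  | babb
  | bbababbaa => bbbbaa => bbb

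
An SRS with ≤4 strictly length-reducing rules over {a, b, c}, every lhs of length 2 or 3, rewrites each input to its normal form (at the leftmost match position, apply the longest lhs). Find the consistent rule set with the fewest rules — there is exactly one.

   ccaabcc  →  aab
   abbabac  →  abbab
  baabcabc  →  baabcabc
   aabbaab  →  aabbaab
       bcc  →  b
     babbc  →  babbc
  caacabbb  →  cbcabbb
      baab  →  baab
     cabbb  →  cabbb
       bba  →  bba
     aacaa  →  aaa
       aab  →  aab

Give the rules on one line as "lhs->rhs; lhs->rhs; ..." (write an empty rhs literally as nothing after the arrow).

  | ccaabcc => aabcc => aab
  | abbabac => abbab
  | baabcabc
  | aabbaab

ac->; caa->cb; cc->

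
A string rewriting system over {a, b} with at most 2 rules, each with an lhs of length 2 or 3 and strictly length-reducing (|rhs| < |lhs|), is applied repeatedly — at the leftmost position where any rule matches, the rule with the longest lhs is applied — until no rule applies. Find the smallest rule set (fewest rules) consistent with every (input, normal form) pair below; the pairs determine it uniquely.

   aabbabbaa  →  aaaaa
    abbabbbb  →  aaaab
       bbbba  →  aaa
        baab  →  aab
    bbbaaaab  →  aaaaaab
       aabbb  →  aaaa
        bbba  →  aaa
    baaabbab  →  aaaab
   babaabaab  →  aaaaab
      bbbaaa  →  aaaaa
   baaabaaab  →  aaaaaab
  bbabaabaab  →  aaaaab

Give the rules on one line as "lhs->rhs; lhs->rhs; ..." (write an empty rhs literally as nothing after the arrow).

  | aabbabbaa => aababbaa => aaabbaa => aaabaa => aaaaa
  | abbabbbb => ababbbb => aabbbb => aaaab
  | bbbba => aaba => aaa
  | baab => aab

ba->a; bbb->aa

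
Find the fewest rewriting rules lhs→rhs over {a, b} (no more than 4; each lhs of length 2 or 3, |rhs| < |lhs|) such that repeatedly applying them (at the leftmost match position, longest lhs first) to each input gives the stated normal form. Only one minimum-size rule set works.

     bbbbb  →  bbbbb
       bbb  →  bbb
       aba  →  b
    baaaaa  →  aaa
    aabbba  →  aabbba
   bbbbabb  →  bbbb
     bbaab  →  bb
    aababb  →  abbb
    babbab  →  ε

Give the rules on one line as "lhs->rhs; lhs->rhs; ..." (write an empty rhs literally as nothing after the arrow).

  | bbbbb
  | bbb
  | aba => b
  | baaaaa => aaa

aba->b; baa->; bab->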